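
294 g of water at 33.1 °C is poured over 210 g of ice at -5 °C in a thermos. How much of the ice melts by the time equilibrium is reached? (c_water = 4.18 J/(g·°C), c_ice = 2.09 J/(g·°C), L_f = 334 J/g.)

m_melted ≈ 115 g

Water can give up m c ΔT = 294×4.18×33.1 = 40677 J before reaching 0 °C.
Warming the ice to 0 °C takes 210×2.09×5 = 2194.5 J, leaving 38483 J for melting.
Melting all 210 g of ice would need 210×334 = 70140 J.
38483 J < 70140 J, so only part of the ice melts and the system sits at 0 °C.
Mass melted = 38483/334 ≈ 115.2 g.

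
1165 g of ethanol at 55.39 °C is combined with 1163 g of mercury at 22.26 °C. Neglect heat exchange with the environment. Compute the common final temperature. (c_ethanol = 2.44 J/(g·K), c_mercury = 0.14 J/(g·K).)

T_f ≈ 53.6 °C

Conservation of energy gives ΣQ = 0:
1165*2.44*(T − 55.39) + 1163*0.14*(T − 22.26) = 0
2842.6(T − 55.39) + 162.82(T − 22.26) = 0
(2842.6 + 162.82) T = 2842.6*55.39 + 162.82*22.26
T = 161076 / 3005.4 = 53.6 °C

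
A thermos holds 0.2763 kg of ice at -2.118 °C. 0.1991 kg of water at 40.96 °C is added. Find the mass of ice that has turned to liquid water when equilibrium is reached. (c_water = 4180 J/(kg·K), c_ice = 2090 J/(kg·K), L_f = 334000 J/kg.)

m_melted ≈ 0.0984 kg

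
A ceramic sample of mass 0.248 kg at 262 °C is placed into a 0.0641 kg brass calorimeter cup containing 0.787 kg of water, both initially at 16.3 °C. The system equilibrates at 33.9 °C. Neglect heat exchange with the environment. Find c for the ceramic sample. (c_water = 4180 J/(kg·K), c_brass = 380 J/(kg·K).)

Let T be the final temperature. ΣQ_i = 0:
0.248·c·(33.9 − 262) + 0.787·4180·(33.9 − 16.3) + 0.0641·380·(33.9 − 16.3) = 0
-56.57 c = -58327
c = -58327/-56.57 ≈ 1031 J/(kg·K)

c ≈ 1030 J/(kg·K)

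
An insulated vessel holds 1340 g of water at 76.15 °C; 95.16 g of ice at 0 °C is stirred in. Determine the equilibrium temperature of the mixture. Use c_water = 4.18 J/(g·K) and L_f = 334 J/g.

Setting the total heat transfer to zero:
latent heat to melt: 95.16×334 = 31783; meltwater 0→T: 95.16×4.18×T = 397.77 T; water: 5601.2(T − 76.15)
5999 T = 426531 − 31783 = 394748
T ≈ 65.80 °C — above 0 °C, consistent with complete melting.

T_f ≈ 65.8 °C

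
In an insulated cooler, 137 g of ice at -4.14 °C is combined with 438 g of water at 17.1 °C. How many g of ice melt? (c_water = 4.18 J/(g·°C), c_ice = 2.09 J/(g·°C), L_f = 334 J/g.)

Cooling the water to 0 °C releases 438·4.18·17.1 = 31307 J.
Warming the ice to 0 °C takes 137·2.09·4.14 = 1185.4 J, leaving 30122 J for melting.
Fully melting the ice requires m_ice L_f = 137·334 = 45758 J.
Since 30122 < 45758 J, not all the ice melts; equilibrium is at 0 °C.
m_melted·334 = 30122  ⇒  m_melted ≈ 90.19 g.

m_melted ≈ 90.2 g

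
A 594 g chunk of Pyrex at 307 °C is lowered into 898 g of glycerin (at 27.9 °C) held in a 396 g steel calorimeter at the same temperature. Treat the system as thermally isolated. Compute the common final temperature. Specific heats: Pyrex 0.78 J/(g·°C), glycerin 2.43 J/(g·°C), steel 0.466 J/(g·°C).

T_f ≈ 73.6 °C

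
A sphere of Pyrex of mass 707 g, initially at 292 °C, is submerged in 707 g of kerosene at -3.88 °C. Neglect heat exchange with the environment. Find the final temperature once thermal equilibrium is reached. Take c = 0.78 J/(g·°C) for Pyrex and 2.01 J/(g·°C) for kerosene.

|Q_Pyrex| = |Q_kerosene|:
707·0.78·(292 − T) = 707·2.01·(T − (-3.88))
551.46(292 − T) = 1421.1(T − (-3.88))
1972.5 T = 155513  ⇒  T ≈ 78.84 °C

T_f ≈ 78.8 °C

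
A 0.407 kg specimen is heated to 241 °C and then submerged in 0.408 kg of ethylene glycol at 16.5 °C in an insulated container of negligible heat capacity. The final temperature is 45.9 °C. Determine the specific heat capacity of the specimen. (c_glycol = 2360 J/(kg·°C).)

c ≈ 357 J/(kg·°C)

Let T be the final temperature. ΣQ_i = 0:
0.407·c·(45.9 − 241) + 0.408·2360·(45.9 − 16.5) = 0
-79.41 c = -28309
c = -28309/-79.41 ≈ 356.5 J/(kg·°C)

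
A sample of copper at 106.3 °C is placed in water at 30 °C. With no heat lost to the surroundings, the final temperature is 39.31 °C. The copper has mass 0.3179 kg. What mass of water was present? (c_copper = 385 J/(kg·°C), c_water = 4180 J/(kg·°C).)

m ≈ 0.211 kg

|Q_copper| = |Q_water|:
0.3179·385·(106.3 − 39.31) = m·4180·(39.31 − 30)
38916 m = 8199  ⇒  m ≈ 0.2107 kg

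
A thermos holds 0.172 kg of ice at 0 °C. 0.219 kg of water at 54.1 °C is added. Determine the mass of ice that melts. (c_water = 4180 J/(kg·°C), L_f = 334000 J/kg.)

m_melted ≈ 0.148 kg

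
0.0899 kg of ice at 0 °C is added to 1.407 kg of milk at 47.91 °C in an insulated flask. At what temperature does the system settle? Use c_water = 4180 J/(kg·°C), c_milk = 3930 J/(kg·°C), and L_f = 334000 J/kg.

Let T be the final temperature. ΣQ_i = 0:
latent heat to melt: 0.0899×334000 = 30027
  warm the meltwater: 375.78 T
  milk cools: 1.407×3930×(T − 47.91) = 5529.5(T − 47.91)
5905.3 T = 264919 − 30027 = 234892
T ≈ 39.78 °C — above 0 °C, consistent with complete melting.

T_f ≈ 39.8 °C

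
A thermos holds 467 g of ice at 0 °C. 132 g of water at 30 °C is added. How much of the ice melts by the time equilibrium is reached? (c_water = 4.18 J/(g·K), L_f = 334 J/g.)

m_melted ≈ 49.6 g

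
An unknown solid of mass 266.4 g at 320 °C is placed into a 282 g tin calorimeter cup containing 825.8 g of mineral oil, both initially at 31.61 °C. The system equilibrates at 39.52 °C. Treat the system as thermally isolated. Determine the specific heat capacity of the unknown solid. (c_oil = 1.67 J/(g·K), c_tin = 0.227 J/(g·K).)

c ≈ 0.153 J/(g·K)

Let T be the final temperature. ΣQ_i = 0:
266.4·c·(39.52 − 320) + 825.8·1.67·(39.52 − 31.61) + 282·0.227·(39.52 − 31.61) = 0
-74720 c = -11415
c = -11415/-74720 ≈ 0.1528 J/(g·K)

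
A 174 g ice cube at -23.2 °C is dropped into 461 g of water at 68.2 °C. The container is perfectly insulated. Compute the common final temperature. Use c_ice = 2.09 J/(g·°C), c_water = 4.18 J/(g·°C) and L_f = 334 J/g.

Sum of m c ΔT and latent-heat terms is zero:
ice -23.2→0 °C: 174×2.09×23.2 = 8436.9
  fusion: m_ice L_f = 174×334 = 58116
  warm the meltwater: 727.32 T
  water: 1927(T − 68.2)
2654.3 T = 131420 − 66553 = 64867
T ≈ 24.44 °C. Since T > 0 °C, the all-ice-melts assumption holds.

T_f ≈ 24.4 °C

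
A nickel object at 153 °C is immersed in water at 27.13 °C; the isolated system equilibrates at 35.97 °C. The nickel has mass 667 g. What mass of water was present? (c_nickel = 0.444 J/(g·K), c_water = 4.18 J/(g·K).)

m ≈ 938 g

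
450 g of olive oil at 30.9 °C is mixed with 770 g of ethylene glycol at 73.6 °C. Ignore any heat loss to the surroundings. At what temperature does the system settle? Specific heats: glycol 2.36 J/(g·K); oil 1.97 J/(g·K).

T_f ≈ 59.6 °C

Heat gained plus heat lost sum to zero:
770·2.36·(T − 73.6) + 450·1.97·(T − 30.9) = 0
2703.7 T = 161139
T = 161139/2703.7 ≈ 59.60 °C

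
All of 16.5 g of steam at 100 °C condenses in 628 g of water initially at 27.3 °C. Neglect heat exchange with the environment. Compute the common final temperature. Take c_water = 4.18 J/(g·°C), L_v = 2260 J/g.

Energy balance with sensible and latent terms:
steam→water at 100 °C releases m L_v = 16.5×2260 = 37290
  condensate cools 100→T: 16.5×4.18×(T − 100) = 68.97(T − 100)
  water warms: 628×4.18×(T − 27.3) = 2625(T − 27.3)
2694 T = 37290 + 6897 + 71664 = 115851
T ≈ 43.00 °C, under the boiling point, so the assumption holds.

T_f ≈ 43.0 °C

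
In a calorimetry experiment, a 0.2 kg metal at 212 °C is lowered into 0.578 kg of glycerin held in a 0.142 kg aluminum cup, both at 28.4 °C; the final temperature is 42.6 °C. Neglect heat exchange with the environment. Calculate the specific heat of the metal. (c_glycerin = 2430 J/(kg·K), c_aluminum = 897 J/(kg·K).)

Heat gained plus heat lost sum to zero:
0.2×c×(42.6 − 212) + 0.578×2430×(42.6 − 28.4) + 0.142×897×(42.6 − 28.4) = 0
-33.88 c = -21753
c = -21753/-33.88 ≈ 642.1 J/(kg·K)

c ≈ 642 J/(kg·K)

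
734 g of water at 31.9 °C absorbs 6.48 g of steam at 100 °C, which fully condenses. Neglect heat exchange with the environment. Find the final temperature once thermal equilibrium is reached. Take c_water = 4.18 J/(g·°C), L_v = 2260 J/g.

T_f ≈ 37.2 °C

Net heat exchanged in the isolated system is zero:
latent heat released on condensation: 6.48×2260 = 14645
  condensate cools 100→T: 6.48×4.18×(T − 100) = 27.09(T − 100)
  water warms: 734×4.18×(T − 31.9) = 3068.1(T − 31.9)
3095.2 T = 14645 + 2708.6 + 97873 = 115226
T ≈ 37.23 °C, under the boiling point, so the assumption holds.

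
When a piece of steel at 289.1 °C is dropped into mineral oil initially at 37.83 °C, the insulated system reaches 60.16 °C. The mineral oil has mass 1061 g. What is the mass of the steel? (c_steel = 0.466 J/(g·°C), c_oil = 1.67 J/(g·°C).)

m ≈ 371 g

Heat lost by the steel = heat gained by the oil:
m×0.466×(289.1 − 60.16) = 1061×1.67×(60.16 − 37.83)
106.69 m = 39566  ⇒  m ≈ 370.9 g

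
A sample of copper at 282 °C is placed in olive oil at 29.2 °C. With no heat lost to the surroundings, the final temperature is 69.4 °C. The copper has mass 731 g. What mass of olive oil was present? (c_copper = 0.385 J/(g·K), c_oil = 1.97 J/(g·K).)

m ≈ 756 g

Let T be the final temperature. ΣQ_i = 0:
731×0.385×(69.4 − 282) + m×1.97×(69.4 − 29.2) = 0
79.19 m = 59833
m = 59833/79.19 ≈ 755.5 g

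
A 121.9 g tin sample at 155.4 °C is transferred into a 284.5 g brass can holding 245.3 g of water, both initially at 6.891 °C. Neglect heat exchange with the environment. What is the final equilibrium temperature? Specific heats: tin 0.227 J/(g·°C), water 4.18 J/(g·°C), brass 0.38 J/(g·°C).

T_f ≈ 10.4 °C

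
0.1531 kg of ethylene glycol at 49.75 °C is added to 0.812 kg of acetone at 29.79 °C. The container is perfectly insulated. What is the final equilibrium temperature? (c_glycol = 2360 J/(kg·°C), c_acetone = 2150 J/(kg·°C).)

Conservation of energy gives ΣQ = 0:
0.1531·2360·(T − 49.75) + 0.812·2150·(T − 29.79) = 0
361.32(T − 49.75) + 1745.8(T − 29.79) = 0
2107.1 T = 69983
T ≈ 33.21 °C

T_f ≈ 33.2 °C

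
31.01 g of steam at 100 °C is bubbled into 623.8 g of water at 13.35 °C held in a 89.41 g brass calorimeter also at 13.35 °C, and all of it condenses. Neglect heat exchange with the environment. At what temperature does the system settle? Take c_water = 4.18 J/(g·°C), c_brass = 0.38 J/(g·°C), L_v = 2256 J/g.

T_f ≈ 42.6 °C

Setting the total heat transfer to zero:
steam→water at 100 °C releases m L_v = 31.01×2256 = 69959; condensate cools 100→T: 31.01×4.18×(T − 100) = 129.62(T − 100); water warms: 623.8×4.18×(T − 13.35) = 2607.5(T − 13.35); brass cup: 89.41×0.38×(T − 13.35) = 33.98(T − 13.35)
2771.1 T = 69959 + 12962 + 35263 = 118184
T ≈ 42.65 °C (< 100 °C, so full condensation is consistent).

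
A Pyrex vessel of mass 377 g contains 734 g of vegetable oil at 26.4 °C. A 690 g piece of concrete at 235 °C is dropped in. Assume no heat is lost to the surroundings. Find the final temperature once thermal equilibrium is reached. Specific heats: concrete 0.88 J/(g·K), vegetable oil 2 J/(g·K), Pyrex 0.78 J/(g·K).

Net heat exchanged in the isolated system is zero:
690*0.88*(T − 235) + 734*2*(T − 26.4) + 377*0.78*(T − 26.4) = 0
2369.3 T = 189210
T = 189210 / 2369.3 = 79.9 °C

T_f ≈ 79.9 °C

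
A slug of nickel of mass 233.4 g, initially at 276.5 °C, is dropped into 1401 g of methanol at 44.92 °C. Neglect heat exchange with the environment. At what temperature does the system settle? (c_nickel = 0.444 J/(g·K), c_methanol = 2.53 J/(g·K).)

T_f ≈ 51.5 °C

With ΣQ=0 the equilibrium temperature is the m·c-weighted mean:
T_f = (103.63*276.5 + 3544.5*44.92) / (103.63 + 3544.5)
    = 187874 / 3648.2 ≈ 51.50 °C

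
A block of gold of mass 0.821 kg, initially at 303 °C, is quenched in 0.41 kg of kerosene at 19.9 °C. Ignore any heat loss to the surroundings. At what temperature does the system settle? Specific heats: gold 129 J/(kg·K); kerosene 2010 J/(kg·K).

T_f ≈ 52.1 °C

Energy conservation, ΣQ = 0:
0.821×129×(T − 303) + 0.41×2010×(T − 19.9) = 0
105.91(T − 303) + 824.1(T − 19.9) = 0
(105.91 + 824.1) T = 105.91×303 + 824.1×19.9
T = 48490 / 930.01 = 52.1 °C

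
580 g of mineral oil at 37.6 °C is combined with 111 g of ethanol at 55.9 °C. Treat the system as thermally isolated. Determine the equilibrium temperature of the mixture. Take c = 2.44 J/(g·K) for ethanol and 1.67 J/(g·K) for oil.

T_f ≈ 41.6 °C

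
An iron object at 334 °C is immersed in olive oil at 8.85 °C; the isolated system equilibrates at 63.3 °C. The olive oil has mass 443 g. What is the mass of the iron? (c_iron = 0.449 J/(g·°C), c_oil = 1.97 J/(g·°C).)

m ≈ 391 g

Heat lost by the iron = heat gained by the oil:
m×0.449×(334 − 63.3) = 443×1.97×(63.3 − 8.85)
121.54 m = 47519  ⇒  m ≈ 391 g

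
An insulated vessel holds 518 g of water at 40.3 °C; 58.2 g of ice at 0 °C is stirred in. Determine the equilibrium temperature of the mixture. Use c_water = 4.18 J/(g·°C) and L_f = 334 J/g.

T_f ≈ 28.2 °C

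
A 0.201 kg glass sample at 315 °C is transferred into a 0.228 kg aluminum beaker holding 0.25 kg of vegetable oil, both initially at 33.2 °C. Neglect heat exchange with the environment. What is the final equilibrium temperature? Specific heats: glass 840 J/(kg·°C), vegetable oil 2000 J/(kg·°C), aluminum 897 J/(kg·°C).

Heat gained plus heat lost sum to zero:
0.201×840×(T − 315) + 0.25×2000×(T − 33.2) + 0.228×897×(T − 33.2) = 0
873.36 T = 76575
T = 76575 / 873.36 = 87.7 °C

T_f ≈ 87.7 °C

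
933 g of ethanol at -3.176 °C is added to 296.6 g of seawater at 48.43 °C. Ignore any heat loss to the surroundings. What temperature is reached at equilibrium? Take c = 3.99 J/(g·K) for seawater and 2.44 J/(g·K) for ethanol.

T_f ≈ 14.5 °C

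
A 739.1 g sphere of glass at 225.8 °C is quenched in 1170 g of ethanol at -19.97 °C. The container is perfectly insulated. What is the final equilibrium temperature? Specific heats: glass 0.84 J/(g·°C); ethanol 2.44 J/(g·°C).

T_f ≈ 23.9 °C

Heat lost by the glass equals heat gained by the ethanol:
739.1*0.84*(225.8 − T) = 1170*2.44*(T − (-19.97))
620.84(225.8 − T) = 2854.8(T − (-19.97))
3475.6 T = 83176  ⇒  T ≈ 23.93 °C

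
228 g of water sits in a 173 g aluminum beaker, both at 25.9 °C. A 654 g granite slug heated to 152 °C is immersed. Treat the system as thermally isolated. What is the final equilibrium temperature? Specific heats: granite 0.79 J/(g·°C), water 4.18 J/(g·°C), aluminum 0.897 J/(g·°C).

Energy conservation, ΣQ = 0:
654×0.79×(T − 152) + 228×4.18×(T − 25.9) + 173×0.897×(T − 25.9) = 0
516.66(T − 152) + 953.04(T − 25.9) + 155.18(T − 25.9) = 0
(516.66 + 953.04 + 155.18) T = 516.66×152 + 953.04×25.9 + 155.18×25.9
T ≈ 66.00 °C

T_f ≈ 66.0 °C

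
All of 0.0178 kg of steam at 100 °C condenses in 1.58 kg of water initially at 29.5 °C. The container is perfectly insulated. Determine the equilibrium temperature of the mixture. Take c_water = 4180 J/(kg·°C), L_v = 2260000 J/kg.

T_f ≈ 36.3 °C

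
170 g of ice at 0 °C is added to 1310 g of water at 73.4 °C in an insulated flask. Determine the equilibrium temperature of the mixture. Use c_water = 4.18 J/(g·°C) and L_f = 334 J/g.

T_f ≈ 55.8 °C

Sum of m c ΔT and latent-heat terms is zero:
melt ice: 170·334 = 56780
  warm the meltwater: 710.6 T
  water cools: 1310·4.18·(T − 73.4) = 5475.8(T − 73.4)
6186.4 T = 401924 − 56780 = 345144
T ≈ 55.79 °C. Since T > 0 °C, the all-ice-melts assumption holds.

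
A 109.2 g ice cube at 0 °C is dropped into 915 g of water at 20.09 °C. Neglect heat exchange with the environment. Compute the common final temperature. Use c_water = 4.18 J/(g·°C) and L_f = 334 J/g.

Taking heat into each body as positive, Σ m c ΔT = 0:
latent heat to melt: 109.2·334 = 36473; meltwater 0→T: 109.2·4.18·T = 456.46 T; water cools: 915·4.18·(T − 20.09) = 3824.7(T − 20.09)
4281.2 T = 76838 − 36473 = 40365
T ≈ 9.43 °C. Since T > 0 °C, the all-ice-melts assumption holds.

T_f ≈ 9.4 °C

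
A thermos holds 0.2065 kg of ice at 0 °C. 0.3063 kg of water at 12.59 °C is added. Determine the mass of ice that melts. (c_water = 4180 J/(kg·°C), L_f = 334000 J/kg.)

m_melted ≈ 0.0483 kg

Heat available from the water dropping to 0 °C: 0.3063×4180×12.59 = 16119 J.
Melting all 0.2065 kg of ice would need 0.2065×334000 = 68971 J.
That's not enough to melt it all — equilibrium is at 0 °C with ice remaining.
m_melted×334000 = 16119  ⇒  m_melted ≈ 0.04826 kg.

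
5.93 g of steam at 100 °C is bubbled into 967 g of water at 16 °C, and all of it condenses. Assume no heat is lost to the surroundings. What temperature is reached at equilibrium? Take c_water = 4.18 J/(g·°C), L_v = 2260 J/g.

Sum of m c ΔT and latent-heat terms is zero:
condense steam: −5.93·2260 = −13402; condensed water 100 °C→T: 24.79(T − 100); water warms: 967·4.18·(T − 16) = 4042.1(T − 16)
4066.8 T = 13402 + 2478.7 + 64673 = 80554
T ≈ 19.81 °C, under the boiling point, so the assumption holds.

T_f ≈ 19.8 °C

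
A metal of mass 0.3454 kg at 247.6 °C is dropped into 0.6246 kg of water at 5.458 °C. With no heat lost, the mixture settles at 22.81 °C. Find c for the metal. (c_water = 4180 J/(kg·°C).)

c ≈ 583 J/(kg·°C)

Heat lost by the metal = heat gained by the water:
0.3454·c·(247.6 − 22.81) = 0.6246·4180·(22.81 − 5.458)
77.64 c = 45303  ⇒  c ≈ 583.5 J/(kg·°C)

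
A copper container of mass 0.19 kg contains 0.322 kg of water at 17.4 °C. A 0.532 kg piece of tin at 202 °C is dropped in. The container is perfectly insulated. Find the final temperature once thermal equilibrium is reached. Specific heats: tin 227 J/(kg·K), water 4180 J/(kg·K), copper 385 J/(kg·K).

Heat gained plus heat lost sum to zero:
0.532·227·(T − 202) + 0.322·4180·(T − 17.4) + 0.19·385·(T − 17.4) = 0
120.76(T − 202) + 1346(T − 17.4) + 73.15(T − 17.4) = 0
(120.76 + 1346 + 73.15) T = 120.76·202 + 1346·17.4 + 73.15·17.4
T = 49087 / 1539.9 = 31.9 °C

T_f ≈ 31.9 °C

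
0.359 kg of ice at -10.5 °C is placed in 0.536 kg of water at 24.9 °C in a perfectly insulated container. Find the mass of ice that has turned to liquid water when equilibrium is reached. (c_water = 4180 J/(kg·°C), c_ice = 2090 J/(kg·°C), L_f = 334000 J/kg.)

Water can give up m c ΔT = 0.536×4180×24.9 = 55788 J before reaching 0 °C.
Of that, 0.359×2090×10.5 = 7878.3 J goes to bring the ice to 0 °C, leaving 47910 J.
Fully melting the ice requires m_ice L_f = 0.359×334000 = 119906 J.
Since 47910 < 119906 J, not all the ice melts; equilibrium is at 0 °C.
m_melt = 47910 / L_f = 0.1434 kg.

m_melted ≈ 0.143 kg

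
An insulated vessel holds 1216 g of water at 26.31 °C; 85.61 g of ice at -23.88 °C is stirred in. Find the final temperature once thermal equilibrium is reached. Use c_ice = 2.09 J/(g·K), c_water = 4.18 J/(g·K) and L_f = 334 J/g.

T_f ≈ 18.5 °C

Taking heat into each body as positive, Σ m c ΔT = 0:
ice -23.88→0 °C: 85.61×2.09×23.88 = 4272.7; latent heat to melt: 85.61×334 = 28594; warm the meltwater: 357.85 T; water cools: 1216×4.18×(T − 26.31) = 5082.9(T − 26.31)
5440.7 T = 133731 − 32866 = 100864
T ≈ 18.54 °C (positive, so assuming full melt was valid).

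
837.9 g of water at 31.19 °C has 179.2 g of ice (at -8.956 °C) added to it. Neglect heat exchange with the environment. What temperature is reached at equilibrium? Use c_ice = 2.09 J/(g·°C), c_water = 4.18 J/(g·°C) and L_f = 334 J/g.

Heat gained plus heat lost sum to zero:
warm ice to 0 °C: 179.2×2.09×(0 − (-8.956)) = 3354.3
  melt ice: 179.2×334 = 59853
  warm the meltwater: 749.06 T
  water cools: 837.9×4.18×(T − 31.19) = 3502.4(T − 31.19)
4251.5 T = 109241 − 63207 = 46033
T ≈ 10.83 °C (positive, so assuming full melt was valid).

T_f ≈ 10.8 °C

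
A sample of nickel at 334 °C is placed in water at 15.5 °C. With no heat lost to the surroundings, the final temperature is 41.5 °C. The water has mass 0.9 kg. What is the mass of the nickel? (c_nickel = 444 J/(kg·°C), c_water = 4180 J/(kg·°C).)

Heat lost by the nickel = heat gained by the water:
m·444·(334 − 41.5) = 0.9·4180·(41.5 − 15.5)
129870 m = 97812  ⇒  m ≈ 0.7532 kg

m ≈ 0.753 kg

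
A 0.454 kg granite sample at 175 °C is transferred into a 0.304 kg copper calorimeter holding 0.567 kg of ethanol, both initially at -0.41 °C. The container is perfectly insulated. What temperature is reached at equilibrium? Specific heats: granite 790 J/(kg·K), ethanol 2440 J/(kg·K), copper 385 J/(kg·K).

T_f ≈ 33.4 °C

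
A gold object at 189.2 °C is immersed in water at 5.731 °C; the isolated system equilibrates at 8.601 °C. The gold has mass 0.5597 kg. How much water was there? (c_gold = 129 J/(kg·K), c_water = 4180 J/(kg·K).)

|Q_gold| = |Q_water|:
0.5597·129·(189.2 − 8.601) = m·4180·(8.601 − 5.731)
11997 m = 13039  ⇒  m ≈ 1.087 kg

m ≈ 1.09 kg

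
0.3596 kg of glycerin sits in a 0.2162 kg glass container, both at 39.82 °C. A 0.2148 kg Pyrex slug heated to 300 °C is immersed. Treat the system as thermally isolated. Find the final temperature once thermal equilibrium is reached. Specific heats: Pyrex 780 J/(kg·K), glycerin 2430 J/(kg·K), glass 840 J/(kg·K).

T_f ≈ 75.5 °C

T_f is the heat-capacity-weighted average of the initial temperatures:
T_f = (167.54×300 + 873.83×39.82 + 181.61×39.82) / (167.54 + 873.83 + 181.61)
    = 92291 / 1223 ≈ 75.46 °C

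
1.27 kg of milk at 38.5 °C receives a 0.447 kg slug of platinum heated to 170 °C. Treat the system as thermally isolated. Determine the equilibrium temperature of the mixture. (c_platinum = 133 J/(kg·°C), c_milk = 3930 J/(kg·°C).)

T_f ≈ 40.0 °C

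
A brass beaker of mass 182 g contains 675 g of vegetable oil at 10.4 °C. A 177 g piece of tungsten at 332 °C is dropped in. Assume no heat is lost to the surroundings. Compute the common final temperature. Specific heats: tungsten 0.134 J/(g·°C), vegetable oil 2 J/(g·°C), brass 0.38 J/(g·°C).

Let T be the final temperature. ΣQ_i = 0:
177·0.134·(T − 332) + 675·2·(T − 10.4) + 182·0.38·(T − 10.4) = 0
23.72(T − 332) + 1350(T − 10.4) + 69.16(T − 10.4) = 0
(23.72 + 1350 + 69.16) T = 23.72·332 + 1350·10.4 + 69.16·10.4
T = 22634/1442.9 ≈ 15.69 °C

T_f ≈ 15.7 °C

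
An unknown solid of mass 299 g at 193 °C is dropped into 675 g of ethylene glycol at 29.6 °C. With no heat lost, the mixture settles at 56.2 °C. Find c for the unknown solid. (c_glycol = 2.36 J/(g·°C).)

c ≈ 1.04 J/(g·°C)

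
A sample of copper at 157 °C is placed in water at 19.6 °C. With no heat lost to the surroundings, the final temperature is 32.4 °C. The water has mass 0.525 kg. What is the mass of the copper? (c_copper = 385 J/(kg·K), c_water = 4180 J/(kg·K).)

m ≈ 0.586 kg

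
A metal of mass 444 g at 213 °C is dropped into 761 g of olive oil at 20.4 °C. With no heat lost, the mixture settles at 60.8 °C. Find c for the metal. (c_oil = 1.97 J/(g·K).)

c ≈ 0.896 J/(g·K)

m_s c (T_s − T_f) = m_oil c_oil (T_f − T_0):
444·c·(213 − 60.8) = 761·1.97·(60.8 − 20.4)
67577 c = 60566  ⇒  c ≈ 0.8963 J/(g·K)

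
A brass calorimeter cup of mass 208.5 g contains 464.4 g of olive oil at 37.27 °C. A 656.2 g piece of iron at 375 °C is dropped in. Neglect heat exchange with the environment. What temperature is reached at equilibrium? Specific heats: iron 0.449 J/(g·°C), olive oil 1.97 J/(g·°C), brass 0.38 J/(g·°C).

T_f = Σ m_i c_i T_i / Σ m_i c_i:
T_f = (294.63*375 + 914.87*37.27 + 79.23*37.27) / (294.63 + 914.87 + 79.23)
    = 147538 / 1288.7 ≈ 114.48 °C

T_f ≈ 114.5 °C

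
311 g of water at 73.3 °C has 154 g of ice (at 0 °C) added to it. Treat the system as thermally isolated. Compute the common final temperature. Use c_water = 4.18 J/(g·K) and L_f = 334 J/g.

Setting the total heat transfer to zero:
fusion: m_ice L_f = 154×334 = 51436
  meltwater 0→T: 154×4.18×T = 643.72 T
  water: 1300(T − 73.3)
1943.7 T = 95289 − 51436 = 43853
T ≈ 22.56 °C. Since T > 0 °C, the all-ice-melts assumption holds.

T_f ≈ 22.6 °C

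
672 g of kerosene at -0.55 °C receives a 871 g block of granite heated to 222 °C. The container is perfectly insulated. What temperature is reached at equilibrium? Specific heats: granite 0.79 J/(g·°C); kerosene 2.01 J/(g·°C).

Conservation of energy gives ΣQ = 0:
871*0.79*(T − 222) + 672*2.01*(T − (-0.55)) = 0
688.09(T − 222) + 1350.7(T − (-0.55)) = 0
2038.8 T = 152013
T ≈ 74.56 °C

T_f ≈ 74.6 °C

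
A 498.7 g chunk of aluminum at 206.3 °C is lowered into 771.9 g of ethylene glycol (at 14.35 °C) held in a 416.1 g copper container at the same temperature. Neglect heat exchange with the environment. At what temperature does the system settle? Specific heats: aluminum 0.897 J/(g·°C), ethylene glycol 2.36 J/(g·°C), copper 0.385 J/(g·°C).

T_f ≈ 49.7 °C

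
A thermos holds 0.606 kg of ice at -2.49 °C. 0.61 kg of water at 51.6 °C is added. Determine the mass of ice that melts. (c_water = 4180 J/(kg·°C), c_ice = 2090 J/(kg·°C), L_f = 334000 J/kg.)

Cooling the water to 0 °C releases 0.61·4180·51.6 = 131570 J.
Of that, 0.606·2090·2.49 = 3153.7 J goes to bring the ice to 0 °C, leaving 128416 J.
Fully melting the ice requires m_ice L_f = 0.606·334000 = 202404 J.
128416 J < 202404 J, so only part of the ice melts and the system sits at 0 °C.
Mass melted = 128416/334000 ≈ 0.3845 kg.

m_melted ≈ 0.384 kg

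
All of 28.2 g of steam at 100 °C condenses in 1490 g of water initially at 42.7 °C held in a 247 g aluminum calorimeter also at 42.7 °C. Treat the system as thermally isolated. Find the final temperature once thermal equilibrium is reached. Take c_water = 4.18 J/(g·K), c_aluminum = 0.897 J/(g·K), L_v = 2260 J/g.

Energy balance with sensible and latent terms:
steam→water at 100 °C releases m L_v = 28.2·2260 = 63732
  condensed water 100 °C→T: 117.88(T − 100)
  water warms: 1490·4.18·(T − 42.7) = 6228.2(T − 42.7)
  aluminum cup: 247·0.897·(T − 42.7) = 221.56(T − 42.7)
6567.6 T = 63732 + 11788 + 275405 = 350924
T ≈ 53.43 °C (< 100 °C, so full condensation is consistent).

T_f ≈ 53.4 °C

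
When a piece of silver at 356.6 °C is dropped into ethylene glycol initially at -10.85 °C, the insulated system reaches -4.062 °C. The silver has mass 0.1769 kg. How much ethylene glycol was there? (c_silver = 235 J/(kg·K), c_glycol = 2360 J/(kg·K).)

m ≈ 0.936 kg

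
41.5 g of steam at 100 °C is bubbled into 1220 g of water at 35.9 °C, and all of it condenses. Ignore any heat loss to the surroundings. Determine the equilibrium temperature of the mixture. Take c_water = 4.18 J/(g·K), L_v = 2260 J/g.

T_f ≈ 55.8 °C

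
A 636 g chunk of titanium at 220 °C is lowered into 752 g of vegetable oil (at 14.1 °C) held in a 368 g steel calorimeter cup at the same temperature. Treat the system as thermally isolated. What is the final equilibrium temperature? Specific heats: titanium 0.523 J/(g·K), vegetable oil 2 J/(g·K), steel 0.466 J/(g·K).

T_f ≈ 48.2 °C

Setting the total heat transfer to zero:
636×0.523×(T − 220) + 752×2×(T − 14.1) + 368×0.466×(T − 14.1) = 0
332.63(T − 220) + 1504(T − 14.1) + 171.49(T − 14.1) = 0
2008.1 T = 96803
T = 96803 / 2008.1 = 48.2 °C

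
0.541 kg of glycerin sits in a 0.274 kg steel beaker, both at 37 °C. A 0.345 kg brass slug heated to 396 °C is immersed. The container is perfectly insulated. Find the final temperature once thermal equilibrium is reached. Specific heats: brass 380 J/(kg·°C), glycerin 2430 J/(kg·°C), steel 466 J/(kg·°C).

T_f ≈ 66.9 °C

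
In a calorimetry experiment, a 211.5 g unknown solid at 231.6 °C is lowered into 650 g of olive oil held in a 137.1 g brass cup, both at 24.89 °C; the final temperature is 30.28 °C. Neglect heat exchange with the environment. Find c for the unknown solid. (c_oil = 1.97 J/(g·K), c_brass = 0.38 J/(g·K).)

c ≈ 0.169 J/(g·K)

Let T be the final temperature. ΣQ_i = 0:
211.5·c·(30.28 − 231.6) + 650·1.97·(30.28 − 24.89) + 137.1·0.38·(30.28 − 24.89) = 0
-42579 c = -7182.7
c = -7182.7/-42579 ≈ 0.1687 J/(g·K)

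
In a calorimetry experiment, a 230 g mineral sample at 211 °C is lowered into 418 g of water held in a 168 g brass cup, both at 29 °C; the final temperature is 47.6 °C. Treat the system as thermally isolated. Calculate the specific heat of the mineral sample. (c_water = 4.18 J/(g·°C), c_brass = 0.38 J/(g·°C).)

Energy conservation, ΣQ = 0:
230×c×(47.6 − 211) + 418×4.18×(47.6 − 29) + 168×0.38×(47.6 − 29) = 0
-37582 c = -33686
c = -33686/-37582 ≈ 0.8963 J/(g·°C)

c ≈ 0.896 J/(g·°C)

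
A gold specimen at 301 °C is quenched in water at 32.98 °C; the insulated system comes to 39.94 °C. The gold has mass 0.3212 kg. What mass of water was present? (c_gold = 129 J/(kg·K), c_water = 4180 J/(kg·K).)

m ≈ 0.372 kg

|Q_gold| = |Q_water|:
0.3212·129·(301 − 39.94) = m·4180·(39.94 − 32.98)
29093 m = 10817  ⇒  m ≈ 0.3718 kg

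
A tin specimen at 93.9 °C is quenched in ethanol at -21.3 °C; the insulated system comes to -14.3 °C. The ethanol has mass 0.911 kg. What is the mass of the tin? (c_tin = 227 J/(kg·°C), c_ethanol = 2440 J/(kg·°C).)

Taking heat into each body as positive, Σ m c ΔT = 0:
m×227×(-14.3 − 93.9) + 0.911×2440×(-14.3 − (-21.3)) = 0
-24561 m = -15560
m = -15560/-24561 ≈ 0.6335 kg

m ≈ 0.634 kg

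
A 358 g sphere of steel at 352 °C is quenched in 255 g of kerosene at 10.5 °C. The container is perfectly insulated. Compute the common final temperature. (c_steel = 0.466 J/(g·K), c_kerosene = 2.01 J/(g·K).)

|Q_steel| = |Q_kerosene|:
358×0.466×(352 − T) = 255×2.01×(T − 10.5)
166.83(352 − T) = 512.55(T − 10.5)
679.38 T = 64105  ⇒  T ≈ 94.36 °C

T_f ≈ 94.4 °C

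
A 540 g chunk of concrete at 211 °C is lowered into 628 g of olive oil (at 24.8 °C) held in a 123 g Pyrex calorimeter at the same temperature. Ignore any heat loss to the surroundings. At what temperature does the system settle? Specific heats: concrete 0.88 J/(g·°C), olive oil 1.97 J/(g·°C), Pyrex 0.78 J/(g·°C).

T_f ≈ 73.7 °C

Heat gained plus heat lost sum to zero:
540*0.88*(T − 211) + 628*1.97*(T − 24.8) + 123*0.78*(T − 24.8) = 0
(475.2 + 1237.2 + 95.94) T = 475.2*211 + 1237.2*24.8 + 95.94*24.8
T ≈ 73.73 °C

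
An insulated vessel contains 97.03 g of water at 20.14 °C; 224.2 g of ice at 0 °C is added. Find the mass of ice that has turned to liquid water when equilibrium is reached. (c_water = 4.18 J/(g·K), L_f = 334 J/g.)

m_melted ≈ 24.5 g

Water can give up m c ΔT = 97.03×4.18×20.14 = 8168.5 J before reaching 0 °C.
To melt every bit of ice: 224.2×334 = 74883 J.
Since 8168.5 < 74883 J, not all the ice melts; equilibrium is at 0 °C.
m_melted×334 = 8168.5  ⇒  m_melted ≈ 24.46 g.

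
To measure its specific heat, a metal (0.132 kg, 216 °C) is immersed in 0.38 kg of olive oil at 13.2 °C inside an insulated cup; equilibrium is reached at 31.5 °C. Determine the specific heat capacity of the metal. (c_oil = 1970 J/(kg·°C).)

c ≈ 563 J/(kg·°C)

Conservation of energy gives ΣQ = 0:
0.132×c×(31.5 − 216) + 0.38×1970×(31.5 − 13.2) = 0
-24.35 c = -13699
c = -13699/-24.35 ≈ 562.5 J/(kg·°C)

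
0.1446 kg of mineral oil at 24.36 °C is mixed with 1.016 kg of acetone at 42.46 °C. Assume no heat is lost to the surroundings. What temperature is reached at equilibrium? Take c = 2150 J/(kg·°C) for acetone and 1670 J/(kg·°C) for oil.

Heat gained plus heat lost sum to zero:
1.016*2150*(T − 42.46) + 0.1446*1670*(T − 24.36) = 0
(2184.4 + 241.48) T = 2184.4*42.46 + 241.48*24.36
T = 98632/2425.9 ≈ 40.66 °C

T_f ≈ 40.7 °C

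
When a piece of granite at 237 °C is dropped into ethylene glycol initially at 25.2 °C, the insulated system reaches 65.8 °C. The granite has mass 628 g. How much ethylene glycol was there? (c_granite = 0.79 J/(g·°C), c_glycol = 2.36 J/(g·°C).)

Let T be the final temperature. ΣQ_i = 0:
628×0.79×(65.8 − 237) + m×2.36×(65.8 − 25.2) = 0
95.82 m = 84936
m = 84936/95.82 ≈ 886.4 g

m ≈ 886 g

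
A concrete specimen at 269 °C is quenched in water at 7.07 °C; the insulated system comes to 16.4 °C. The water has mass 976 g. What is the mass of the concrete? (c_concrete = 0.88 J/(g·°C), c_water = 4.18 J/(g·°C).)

Energy conservation, ΣQ = 0:
m×0.88×(16.4 − 269) + 976×4.18×(16.4 − 7.07) = 0
-222.29 m = -38063
m = -38063/-222.29 ≈ 171.2 g

m ≈ 171 g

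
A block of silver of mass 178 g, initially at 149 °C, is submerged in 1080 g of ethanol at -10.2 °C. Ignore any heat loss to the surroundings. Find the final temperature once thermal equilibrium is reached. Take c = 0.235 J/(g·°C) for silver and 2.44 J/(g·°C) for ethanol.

Net heat exchanged in the isolated system is zero:
178*0.235*(T − 149) + 1080*2.44*(T − (-10.2)) = 0
41.83(T − 149) + 2635.2(T − (-10.2)) = 0
2677 T = -20646
T ≈ -7.71 °C

T_f ≈ -7.7 °C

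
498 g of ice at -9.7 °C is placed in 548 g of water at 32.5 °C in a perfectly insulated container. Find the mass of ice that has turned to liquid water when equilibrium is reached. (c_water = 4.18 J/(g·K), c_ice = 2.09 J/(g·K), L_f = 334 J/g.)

m_melted ≈ 193 g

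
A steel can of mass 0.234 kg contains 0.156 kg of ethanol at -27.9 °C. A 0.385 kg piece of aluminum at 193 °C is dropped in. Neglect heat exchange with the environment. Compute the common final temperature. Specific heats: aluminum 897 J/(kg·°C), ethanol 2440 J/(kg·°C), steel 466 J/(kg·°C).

T_f ≈ 63.5 °C

Energy conservation, ΣQ = 0:
0.385·897·(T − 193) + 0.156·2440·(T − (-27.9)) + 0.234·466·(T − (-27.9)) = 0
345.35(T − 193) + 380.64(T − (-27.9)) + 109.04(T − (-27.9)) = 0
835.03 T = 52989
T = 52989/835.03 ≈ 63.46 °C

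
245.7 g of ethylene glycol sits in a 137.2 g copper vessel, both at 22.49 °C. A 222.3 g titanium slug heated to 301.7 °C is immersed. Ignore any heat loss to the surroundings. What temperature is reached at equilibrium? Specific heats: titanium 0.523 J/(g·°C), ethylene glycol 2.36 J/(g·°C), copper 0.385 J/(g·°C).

T_f ≈ 65.8 °C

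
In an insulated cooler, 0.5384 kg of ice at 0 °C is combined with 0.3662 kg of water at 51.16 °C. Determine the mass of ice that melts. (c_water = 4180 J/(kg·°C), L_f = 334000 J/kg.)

m_melted ≈ 0.234 kg

Water can give up m c ΔT = 0.3662·4180·51.16 = 78311 J before reaching 0 °C.
To melt every bit of ice: 0.5384·334000 = 179826 J.
That's not enough to melt it all — equilibrium is at 0 °C with ice remaining.
m_melted·334000 = 78311  ⇒  m_melted ≈ 0.2345 kg.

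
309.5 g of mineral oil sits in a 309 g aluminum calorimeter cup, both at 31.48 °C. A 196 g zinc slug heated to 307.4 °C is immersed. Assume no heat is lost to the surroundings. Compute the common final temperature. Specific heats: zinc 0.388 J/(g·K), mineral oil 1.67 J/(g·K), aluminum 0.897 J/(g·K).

T_f is the heat-capacity-weighted average of the initial temperatures:
T_f = (76.05*307.4 + 516.87*31.48 + 277.17*31.48) / (76.05 + 516.87 + 277.17)
    = 48373 / 870.09 ≈ 55.60 °C

T_f ≈ 55.6 °C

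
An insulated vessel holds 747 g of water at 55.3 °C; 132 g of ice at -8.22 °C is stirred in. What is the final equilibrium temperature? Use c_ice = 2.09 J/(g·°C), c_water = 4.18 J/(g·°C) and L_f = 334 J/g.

Taking heat into each body as positive, Σ m c ΔT = 0:
warm ice to 0 °C: 132×2.09×(0 − (-8.22)) = 2267.7; melt ice: 132×334 = 44088; meltwater 0→T: 132×4.18×T = 551.76 T; water cools: 747×4.18×(T − 55.3) = 3122.5(T − 55.3)
3674.2 T = 172672 − 46356 = 126316
T ≈ 34.38 °C. Since T > 0 °C, the all-ice-melts assumption holds.

T_f ≈ 34.4 °C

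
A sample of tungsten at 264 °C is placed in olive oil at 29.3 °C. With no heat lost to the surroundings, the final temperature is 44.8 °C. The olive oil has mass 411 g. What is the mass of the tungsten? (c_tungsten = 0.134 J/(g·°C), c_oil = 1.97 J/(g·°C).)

m ≈ 427 g

Taking heat into each body as positive, Σ m c ΔT = 0:
m·0.134·(44.8 − 264) + 411·1.97·(44.8 − 29.3) = 0
-29.37 m = -12550
m = -12550/-29.37 ≈ 427.3 g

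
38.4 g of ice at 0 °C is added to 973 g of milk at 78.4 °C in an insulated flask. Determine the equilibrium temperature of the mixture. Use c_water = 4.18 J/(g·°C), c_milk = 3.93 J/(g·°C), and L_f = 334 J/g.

Taking heat into each body as positive, Σ m c ΔT = 0:
melt ice: 38.4·334 = 12826
  meltwater 0→T: 38.4·4.18·T = 160.51 T
  milk cools: 973·3.93·(T − 78.4) = 3823.9(T − 78.4)
3984.4 T = 299793 − 12826 = 286967
T ≈ 72.02 °C (positive, so assuming full melt was valid).

T_f ≈ 72.0 °C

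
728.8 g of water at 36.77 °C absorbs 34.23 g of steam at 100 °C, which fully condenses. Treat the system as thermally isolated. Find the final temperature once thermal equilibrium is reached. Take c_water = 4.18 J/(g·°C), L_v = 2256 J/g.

T_f ≈ 63.8 °C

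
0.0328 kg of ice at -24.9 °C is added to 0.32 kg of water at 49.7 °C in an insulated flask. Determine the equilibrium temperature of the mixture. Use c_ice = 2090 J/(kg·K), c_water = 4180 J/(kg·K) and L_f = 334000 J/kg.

T_f ≈ 36.5 °C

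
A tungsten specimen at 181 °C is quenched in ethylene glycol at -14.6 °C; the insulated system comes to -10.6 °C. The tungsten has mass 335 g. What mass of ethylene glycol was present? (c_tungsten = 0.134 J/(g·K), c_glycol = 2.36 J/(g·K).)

m ≈ 911 g

Taking heat into each body as positive, Σ m c ΔT = 0:
335·0.134·(-10.6 − 181) + m·2.36·(-10.6 − (-14.6)) = 0
9.44 m = 8600.9
m = 8600.9/9.44 ≈ 911.1 g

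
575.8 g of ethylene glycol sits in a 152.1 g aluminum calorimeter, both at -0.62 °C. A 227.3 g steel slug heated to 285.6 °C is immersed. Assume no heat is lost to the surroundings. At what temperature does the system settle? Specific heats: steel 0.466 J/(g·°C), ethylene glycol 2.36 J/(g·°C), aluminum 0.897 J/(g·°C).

Setting the total heat transfer to zero:
227.3*0.466*(T − 285.6) + 575.8*2.36*(T − (-0.62)) + 152.1*0.897*(T − (-0.62)) = 0
105.92(T − 285.6) + 1358.9(T − (-0.62)) + 136.43(T − (-0.62)) = 0
(105.92 + 1358.9 + 136.43) T = 105.92*285.6 + 1358.9*(-0.62) + 136.43*(-0.62)
T ≈ 18.31 °C

T_f ≈ 18.3 °C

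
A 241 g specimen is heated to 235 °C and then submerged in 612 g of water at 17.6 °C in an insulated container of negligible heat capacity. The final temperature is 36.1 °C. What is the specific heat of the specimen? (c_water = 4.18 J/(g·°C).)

m_s c (T_s − T_f) = m_water c_water (T_f − T_0):
241×c×(235 − 36.1) = 612×4.18×(36.1 − 17.6)
47935 c = 47326  ⇒  c ≈ 0.9873 J/(g·°C)

c ≈ 0.987 J/(g·°C)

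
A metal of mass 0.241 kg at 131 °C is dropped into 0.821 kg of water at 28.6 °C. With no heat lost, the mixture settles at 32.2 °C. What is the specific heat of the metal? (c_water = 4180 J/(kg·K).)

c ≈ 519 J/(kg·K)

Net heat exchanged in the isolated system is zero:
0.241×c×(32.2 − 131) + 0.821×4180×(32.2 − 28.6) = 0
-23.81 c = -12354
c = -12354/-23.81 ≈ 518.9 J/(kg·K)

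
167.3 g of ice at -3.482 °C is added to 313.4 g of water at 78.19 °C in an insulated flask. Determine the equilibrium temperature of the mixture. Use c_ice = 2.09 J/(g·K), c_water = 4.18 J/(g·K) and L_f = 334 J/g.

Energy conservation, ΣQ = 0:
warm ice to 0 °C: 167.3·2.09·(0 − (-3.482)) = 1217.5
  latent heat to melt: 167.3·334 = 55878
  meltwater 0→T: 167.3·4.18·T = 699.31 T
  water: 1310(T − 78.19)
2009.3 T = 102430 − 57096 = 45334
T ≈ 22.56 °C. Since T > 0 °C, the all-ice-melts assumption holds.

T_f ≈ 22.6 °C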